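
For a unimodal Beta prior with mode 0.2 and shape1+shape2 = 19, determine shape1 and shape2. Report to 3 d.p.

Since the density peak of Beta(shape1,shape2) is at (shape1−1)/(shape1+shape2−2),
shape1 = 1 + 0.2(19−2) = 4.400 and shape2 = 19 − 4.400 = 14.600.

shape1 = 4.400, shape2 = 14.600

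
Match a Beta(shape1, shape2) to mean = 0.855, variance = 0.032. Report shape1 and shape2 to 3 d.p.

Write ν = shape1+shape2; then shape1 = μν and Var = μ(1−μ)/(ν+1).
ν = μ(1−μ)/Var − 1 = 0.123975/0.032 − 1 = 2.8742.
shape1 = 0.855·2.8742 = 2.457, shape2 = 0.145·2.8742 = 0.417.

shape1 = 2.457, shape2 = 0.417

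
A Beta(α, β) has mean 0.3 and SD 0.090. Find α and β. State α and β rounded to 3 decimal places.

α = 7.478, β = 17.448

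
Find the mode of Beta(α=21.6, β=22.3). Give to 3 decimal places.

0.492

With α,β > 1, mode = (α−1)/(α+β−2) = 20.6/41.9 = 0.492.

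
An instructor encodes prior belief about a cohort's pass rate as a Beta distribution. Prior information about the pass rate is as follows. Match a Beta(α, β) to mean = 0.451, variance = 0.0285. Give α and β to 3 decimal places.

α = 3.467, β = 4.221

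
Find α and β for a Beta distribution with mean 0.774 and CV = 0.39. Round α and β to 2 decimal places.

α = 0.71, β = 0.21

Var = (CV·μ)² = (0.39×0.774)² = 0.091119.
α+β = μ(1−μ)/Var − 1 = 0.174924/0.091119 − 1 = 0.9197.
Thus α = 0.774·0.9197 = 0.71 and β = 0.226·0.9197 = 0.21.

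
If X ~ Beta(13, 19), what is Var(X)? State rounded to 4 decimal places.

0.0073

Var = αβ/[(α+β)²(α+β+1)] = (13×19)/(32²×33) = 247/33792 = 0.0073.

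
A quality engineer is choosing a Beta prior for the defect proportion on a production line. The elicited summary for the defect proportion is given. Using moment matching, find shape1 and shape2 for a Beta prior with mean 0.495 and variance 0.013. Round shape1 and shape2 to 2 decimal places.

shape1 = 9.02, shape2 = 9.21

Let s = shape1+shape2. The Beta variance is μ(1−μ)/(s+1).
So s+1 = μ(1−μ)/σ² = (0.495×0.505)/0.013 = 0.249975/0.013 = 19.2288, giving s = 18.2288.
Then shape1 = μs = 0.495×18.2288 = 9.02 and shape2 = (1−μ)s = 0.505×18.2288 = 9.21.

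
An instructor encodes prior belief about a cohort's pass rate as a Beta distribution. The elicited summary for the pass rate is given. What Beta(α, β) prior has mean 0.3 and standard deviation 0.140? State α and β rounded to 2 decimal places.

Variance = 0.140² = 0.019600. The moment-matching identity α+β = μ(1−μ)/Var − 1 gives
α+β = 0.21/0.019600 − 1 = 9.7143, so α = μ·9.7143 = 2.91 and β = (1−μ)·9.7143 = 6.80.

α = 2.91, β = 6.80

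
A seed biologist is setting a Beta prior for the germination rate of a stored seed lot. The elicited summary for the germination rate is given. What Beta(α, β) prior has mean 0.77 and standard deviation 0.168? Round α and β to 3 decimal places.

α = 4.062, β = 1.213

Variance = 0.168² = 0.028224. The moment-matching identity α+β = μ(1−μ)/Var − 1 gives
α+β = 0.1771/0.028224 − 1 = 5.2748, so α = μ·5.2748 = 4.062 and β = (1−μ)·5.2748 = 1.213.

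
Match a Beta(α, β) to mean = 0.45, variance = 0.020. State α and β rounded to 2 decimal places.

Let s = α+β. The Beta variance is μ(1−μ)/(s+1).
So s+1 = μ(1−μ)/σ² = (0.45×0.55)/0.020 = 0.2475/0.020 = 12.3750, giving s = 11.3750.
Then α = μs = 0.45×11.3750 = 5.12 and β = (1−μ)s = 0.55×11.3750 = 6.26.

α = 5.12, β = 6.26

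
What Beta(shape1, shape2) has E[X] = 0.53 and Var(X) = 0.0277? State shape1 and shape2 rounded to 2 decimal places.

shape1 = 4.24, shape2 = 3.76

Let s = shape1+shape2. The Beta variance is μ(1−μ)/(s+1).
So s+1 = μ(1−μ)/σ² = (0.53×0.47)/0.0277 = 0.2491/0.0277 = 8.9928, giving s = 7.9928.
Then shape1 = μs = 0.53×7.9928 = 4.24 and shape2 = (1−μ)s = 0.47×7.9928 = 3.76.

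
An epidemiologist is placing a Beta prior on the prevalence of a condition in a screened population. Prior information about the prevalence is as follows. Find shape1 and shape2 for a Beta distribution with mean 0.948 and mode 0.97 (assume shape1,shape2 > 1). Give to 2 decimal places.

With s = shape1+shape2: μ = shape1/s and mode = (shape1−1)/(s−2). Eliminating shape1 = μs,
μs − 1 = m(s−2) ⇒ s(μ−m) = 1−2m ⇒ s = -0.94/-0.022 = 42.7273.
So shape1 = μs = 40.51, shape2 = (1−μ)s = 2.22.

shape1 = 40.51, shape2 = 2.22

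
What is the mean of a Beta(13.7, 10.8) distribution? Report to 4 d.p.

E[X] = α/(α+β) = 13.7/24.5 = 0.5592.

0.5592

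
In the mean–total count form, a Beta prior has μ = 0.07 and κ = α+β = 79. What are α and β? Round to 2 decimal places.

α = μκ = 0.07×79 = 5.53 and β = (1−μ)κ = 0.93×79 = 73.47.

α = 5.53, β = 73.47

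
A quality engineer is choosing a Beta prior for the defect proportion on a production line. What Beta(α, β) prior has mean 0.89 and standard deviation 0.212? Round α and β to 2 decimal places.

Variance = 0.212² = 0.044944. The moment-matching identity α+β = μ(1−μ)/Var − 1 gives
α+β = 0.0979/0.044944 − 1 = 1.1783, so α = μ·1.1783 = 1.05 and β = (1−μ)·1.1783 = 0.13.

α = 1.05, β = 0.13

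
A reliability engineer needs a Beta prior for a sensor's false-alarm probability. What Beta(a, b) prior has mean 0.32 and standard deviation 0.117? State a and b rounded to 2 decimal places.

a = 4.77, b = 10.13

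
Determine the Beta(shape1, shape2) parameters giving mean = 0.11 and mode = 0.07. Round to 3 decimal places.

Let s = shape1+shape2. Mean gives shape1 = μs = 0.11s; mode gives (shape1−1)/(s−2) = 0.07.
Substituting: 0.11s − 1 = 0.07(s−2) = 0.07s − 0.14, so 0.04s = 0.86 and s = 21.5000.
Then shape1 = 0.11×21.5000 = 2.365 and shape2 = s−shape1 = 19.135.

shape1 = 2.365, shape2 = 19.135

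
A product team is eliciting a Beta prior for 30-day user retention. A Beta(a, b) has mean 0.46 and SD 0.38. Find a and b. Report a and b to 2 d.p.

a = 0.33, b = 0.39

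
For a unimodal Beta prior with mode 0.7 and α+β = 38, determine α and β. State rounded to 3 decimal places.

Mode = (α−1)/(κ−2) with κ = α+β, so α−1 = 0.7·36 = 25.200.
α = 26.200; β = κ − α = 11.800.

α = 26.200, β = 11.800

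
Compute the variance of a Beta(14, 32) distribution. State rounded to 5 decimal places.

0.00450

μ = 14/46 = 0.304348; Var = μ(1−μ)/(α+β+1) = 0.2117202/47 = 0.00450.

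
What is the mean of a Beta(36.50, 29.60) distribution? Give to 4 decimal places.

0.5522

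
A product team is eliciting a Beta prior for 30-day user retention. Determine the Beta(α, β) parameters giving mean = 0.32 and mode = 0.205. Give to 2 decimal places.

Let s = α+β. Mean gives α = μs = 0.32s; mode gives (α−1)/(s−2) = 0.205.
Substituting: 0.32s − 1 = 0.205(s−2) = 0.205s − 0.410, so 0.115s = 0.590 and s = 5.1304.
Then α = 0.32×5.1304 = 1.64 and β = s−α = 3.49.

α = 1.64, β = 3.49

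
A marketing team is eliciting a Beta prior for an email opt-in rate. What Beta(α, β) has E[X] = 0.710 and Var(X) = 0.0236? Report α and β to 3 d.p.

α = 5.484, β = 2.240

By moment matching, α+β = μ(1−μ)/σ² − 1 = (0.710·0.290)/0.0236 − 1 = 8.7246 − 1 = 7.7246.
Since α/(α+β) = μ, α = 0.710·7.7246 = 5.484 and β = 0.290·7.7246 = 2.240.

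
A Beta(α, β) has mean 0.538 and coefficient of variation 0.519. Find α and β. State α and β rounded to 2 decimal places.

α = 1.18, β = 1.01

Var = (CV·μ)² = (0.519×0.538)² = 0.077965.
α+β = μ(1−μ)/Var − 1 = 0.248556/0.077965 − 1 = 2.1880.
Thus α = 0.538·2.1880 = 1.18 and β = 0.462·2.1880 = 1.01.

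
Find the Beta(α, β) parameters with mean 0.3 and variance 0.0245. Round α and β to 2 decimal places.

α = 2.27, β = 5.30

By moment matching, α+β = μ(1−μ)/σ² − 1 = (0.3·0.7)/0.0245 − 1 = 8.5714 − 1 = 7.5714.
Since α/(α+β) = μ, α = 0.3·7.5714 = 2.27 and β = 0.7·7.5714 = 5.30.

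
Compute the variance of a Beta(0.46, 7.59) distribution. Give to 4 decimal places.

0.0060

α+β = 8.05 and αβ = 3.4914, so Var = αβ/[(α+β)²(α+β+1)] = 3.4914/586.462625 = 0.0060.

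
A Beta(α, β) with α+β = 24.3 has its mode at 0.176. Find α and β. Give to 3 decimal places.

Since the density peak of Beta(α,β) is at (α−1)/(α+β−2),
α = 1 + 0.176(24.3−2) = 4.925 and β = 24.3 − 4.925 = 19.375.

α = 4.925, β = 19.375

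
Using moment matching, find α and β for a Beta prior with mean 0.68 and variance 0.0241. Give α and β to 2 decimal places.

α = 5.46, β = 2.57

By moment matching, α+β = μ(1−μ)/σ² − 1 = (0.68·0.32)/0.0241 − 1 = 9.0290 − 1 = 8.0290.
Since α/(α+β) = μ, α = 0.68·8.0290 = 5.46 and β = 0.32·8.0290 = 2.57.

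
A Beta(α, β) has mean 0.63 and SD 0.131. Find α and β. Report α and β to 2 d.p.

α = 7.93, β = 4.66

σ² = 0.131² = 0.017161.
With s = α+β, Var = μ(1−μ)/(s+1), so s+1 = (0.63×0.37)/0.017161 = 13.5831 and s = 12.5831.
α = μs = 7.93, β = (1−μ)s = 4.66.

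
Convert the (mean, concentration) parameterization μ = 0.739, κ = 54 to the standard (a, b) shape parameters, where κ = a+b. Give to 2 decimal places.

a = 39.91, b = 14.09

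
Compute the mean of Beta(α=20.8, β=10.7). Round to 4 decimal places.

E[X] = α/(α+β) = 20.8/31.5 = 0.6603.

0.6603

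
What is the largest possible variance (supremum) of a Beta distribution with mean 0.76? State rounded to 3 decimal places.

0.182

Var = μ(1−μ)/(α+β+1), which approaches μ(1−μ) as α+β → 0.
So the supremum is μ(1−μ) = 0.76×0.24 = 0.182.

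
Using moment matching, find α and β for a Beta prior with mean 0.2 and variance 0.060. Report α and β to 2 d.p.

Write ν = α+β; then α = μν and Var = μ(1−μ)/(ν+1).
ν = μ(1−μ)/Var − 1 = 0.16/0.060 − 1 = 1.6667.
α = 0.2·1.6667 = 0.33, β = 0.8·1.6667 = 1.33.

α = 0.33, β = 1.33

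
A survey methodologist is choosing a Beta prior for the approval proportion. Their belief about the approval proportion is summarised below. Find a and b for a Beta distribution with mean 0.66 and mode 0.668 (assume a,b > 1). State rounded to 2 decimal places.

a = 27.72, b = 14.28

Let s = a+b. Mean gives a = μs = 0.66s; mode gives (a−1)/(s−2) = 0.668.
Substituting: 0.66s − 1 = 0.668(s−2) = 0.668s − 1.336, so -0.008s = -0.336 and s = 42.0000.
Then a = 0.66×42.0000 = 27.72 and b = s−a = 14.28.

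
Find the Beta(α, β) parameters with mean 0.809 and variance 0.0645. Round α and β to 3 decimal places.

Write ν = α+β; then α = μν and Var = μ(1−μ)/(ν+1).
ν = μ(1−μ)/Var − 1 = 0.154519/0.0645 − 1 = 1.3956.
α = 0.809·1.3956 = 1.129, β = 0.191·1.3956 = 0.267.

α = 1.129, β = 0.267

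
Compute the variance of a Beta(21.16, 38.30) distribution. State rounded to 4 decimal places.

0.0038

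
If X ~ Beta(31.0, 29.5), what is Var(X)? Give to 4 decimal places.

0.0041

Var = αβ/[(α+β)²(α+β+1)] = (31.0×29.5)/(60.5²×61.5) = 914.50/225105.375 = 0.0041.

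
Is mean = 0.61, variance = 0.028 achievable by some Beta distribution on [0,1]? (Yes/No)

A Beta with mean μ has variance μ(1−μ)/(α+β+1) < μ(1−μ).
Here μ(1−μ) = 0.61×0.39 = 0.2379, and 0.028 < 0.2379.

Yes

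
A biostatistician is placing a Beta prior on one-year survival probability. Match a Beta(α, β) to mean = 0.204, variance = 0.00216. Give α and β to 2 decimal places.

Let s = α+β. The Beta variance is μ(1−μ)/(s+1).
So s+1 = μ(1−μ)/σ² = (0.204×0.796)/0.00216 = 0.162384/0.00216 = 75.1778, giving s = 74.1778.
Then α = μs = 0.204×74.1778 = 15.13 and β = (1−μ)s = 0.796×74.1778 = 59.05.

α = 15.13, β = 59.05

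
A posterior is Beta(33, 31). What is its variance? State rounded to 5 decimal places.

α+β = 64 and αβ = 1023, so Var = αβ/[(α+β)²(α+β+1)] = 1023/266240 = 0.00384.

0.00384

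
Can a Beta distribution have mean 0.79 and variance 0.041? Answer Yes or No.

Yes

A Beta with mean μ has variance μ(1−μ)/(α+β+1) < μ(1−μ).
Here μ(1−μ) = 0.79×0.21 = 0.1659, and 0.041 < 0.1659.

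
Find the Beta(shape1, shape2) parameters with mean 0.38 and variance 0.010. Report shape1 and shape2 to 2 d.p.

Write ν = shape1+shape2; then shape1 = μν and Var = μ(1−μ)/(ν+1).
ν = μ(1−μ)/Var − 1 = 0.2356/0.010 − 1 = 22.5600.
shape1 = 0.38·22.5600 = 8.57, shape2 = 0.62·22.5600 = 13.99.

shape1 = 8.57, shape2 = 13.99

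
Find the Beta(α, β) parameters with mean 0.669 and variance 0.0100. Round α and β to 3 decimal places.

α = 14.145, β = 6.999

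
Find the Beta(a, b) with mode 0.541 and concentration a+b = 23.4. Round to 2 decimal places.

Mode = (a−1)/(κ−2) with κ = a+b, so a−1 = 0.541·21.4 = 11.58.
a = 12.58; b = κ − a = 10.82.

a = 12.58, b = 10.82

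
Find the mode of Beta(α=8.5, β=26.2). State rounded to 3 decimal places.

0.229

With α,β > 1, mode = (α−1)/(α+β−2) = 7.5/32.7 = 0.229.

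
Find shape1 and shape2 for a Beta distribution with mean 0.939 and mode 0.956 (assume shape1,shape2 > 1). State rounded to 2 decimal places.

shape1 = 50.37, shape2 = 3.27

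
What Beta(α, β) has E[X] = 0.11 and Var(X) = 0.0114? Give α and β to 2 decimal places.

By moment matching, α+β = μ(1−μ)/σ² − 1 = (0.11·0.89)/0.0114 − 1 = 8.5877 − 1 = 7.5877.
Since α/(α+β) = μ, α = 0.11·7.5877 = 0.83 and β = 0.89·7.5877 = 6.75.

α = 0.83, β = 6.75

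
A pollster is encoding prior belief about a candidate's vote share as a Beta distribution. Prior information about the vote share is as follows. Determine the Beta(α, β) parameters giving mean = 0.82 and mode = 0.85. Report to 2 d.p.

α = 19.13, β = 4.20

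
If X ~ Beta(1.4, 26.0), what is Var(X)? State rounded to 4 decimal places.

α+β = 27.4 and αβ = 36.40, so Var = αβ/[(α+β)²(α+β+1)] = 36.40/21321.584 = 0.0017.

0.0017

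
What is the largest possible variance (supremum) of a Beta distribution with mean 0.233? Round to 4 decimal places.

0.1787

Var = μ(1−μ)/(α+β+1), which approaches μ(1−μ) as α+β → 0.
So the supremum is μ(1−μ) = 0.233×0.767 = 0.1787.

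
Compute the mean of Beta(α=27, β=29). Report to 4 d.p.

0.4821

The Beta mean is α/(α+β) = 27/(27+29) = 0.4821.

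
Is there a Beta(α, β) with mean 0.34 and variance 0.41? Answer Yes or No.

No

A Beta with mean μ has variance μ(1−μ)/(α+β+1) < μ(1−μ).
Here μ(1−μ) = 0.34×0.66 = 0.2244, and 0.41 ≥ 0.2244.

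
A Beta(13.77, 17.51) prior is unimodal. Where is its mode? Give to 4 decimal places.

The density x^(α−1)(1−x)^(β−1) is maximised at (α−1)/(α+β−2) = 12.77/29.28 = 0.4361.

0.4361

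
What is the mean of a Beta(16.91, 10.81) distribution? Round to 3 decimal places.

0.610

E[X] = α/(α+β) = 16.91/27.72 = 0.610.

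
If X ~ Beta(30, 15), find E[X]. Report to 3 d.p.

E[X] = α/(α+β) = 30/45 = 0.667.

0.667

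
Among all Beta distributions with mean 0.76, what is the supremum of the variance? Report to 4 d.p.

Var = μ(1−μ)/(α+β+1), which approaches μ(1−μ) as α+β → 0.
So the supremum is μ(1−μ) = 0.76×0.24 = 0.1824.

0.1824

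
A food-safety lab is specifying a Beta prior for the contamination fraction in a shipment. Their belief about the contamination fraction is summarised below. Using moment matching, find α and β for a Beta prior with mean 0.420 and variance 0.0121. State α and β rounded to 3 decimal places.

α = 8.036, β = 11.097

Let s = α+β. The Beta variance is μ(1−μ)/(s+1).
So s+1 = μ(1−μ)/σ² = (0.420×0.580)/0.0121 = 0.243600/0.0121 = 20.1322, giving s = 19.1322.
Then α = μs = 0.420×19.1322 = 8.036 and β = (1−μ)s = 0.580×19.1322 = 11.097.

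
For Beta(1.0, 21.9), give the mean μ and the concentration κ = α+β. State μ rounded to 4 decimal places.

μ = 0.0437, κ = 22.9

κ = α+β = 1.0+21.9 = 22.9; μ = α/κ = 1.0/22.9 = 0.0437.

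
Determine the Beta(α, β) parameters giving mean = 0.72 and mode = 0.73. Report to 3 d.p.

With s = α+β: μ = α/s and mode = (α−1)/(s−2). Eliminating α = μs,
μs − 1 = m(s−2) ⇒ s(μ−m) = 1−2m ⇒ s = -0.46/-0.01 = 46.0000.
So α = μs = 33.120, β = (1−μ)s = 12.880.

α = 33.120, β = 12.880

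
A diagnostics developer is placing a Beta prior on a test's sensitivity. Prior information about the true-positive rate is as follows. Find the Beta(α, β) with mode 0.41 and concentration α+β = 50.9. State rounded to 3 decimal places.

For α,β>1 the mode is (α−1)/(α+β−2), so α = mode·(κ−2)+1 = 0.41×48.9+1 = 21.049.
And β = (1−mode)·(κ−2)+1 = 0.59×48.9+1 = 29.851.

α = 21.049, β = 29.851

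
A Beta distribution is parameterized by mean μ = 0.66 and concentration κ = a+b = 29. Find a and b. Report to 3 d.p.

a = 19.140, b = 9.860

a = μκ = 0.66×29 = 19.140 and b = (1−μ)κ = 0.34×29 = 9.860.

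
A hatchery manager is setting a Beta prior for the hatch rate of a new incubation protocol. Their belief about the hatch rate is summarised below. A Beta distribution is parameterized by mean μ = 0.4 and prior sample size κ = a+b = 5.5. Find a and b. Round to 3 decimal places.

Split κ in proportion μ : (1−μ): a = 0.4·5.5 = 2.200, b = 5.5 − 2.200 = 3.300.

a = 2.200, b = 3.300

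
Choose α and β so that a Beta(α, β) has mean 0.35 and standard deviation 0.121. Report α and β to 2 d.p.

Variance = 0.121² = 0.014641. The moment-matching identity α+β = μ(1−μ)/Var − 1 gives
α+β = 0.2275/0.014641 − 1 = 14.5386, so α = μ·14.5386 = 5.09 and β = (1−μ)·14.5386 = 9.45.

α = 5.09, β = 9.45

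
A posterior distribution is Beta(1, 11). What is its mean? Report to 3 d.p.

E[X] = α/(α+β) = 1/12 = 0.083.

0.083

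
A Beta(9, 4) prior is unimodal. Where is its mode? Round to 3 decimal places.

With α,β > 1, mode = (α−1)/(α+β−2) = 8/11 = 0.727.

0.727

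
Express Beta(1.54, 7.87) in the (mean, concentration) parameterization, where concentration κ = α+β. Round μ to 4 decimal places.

κ = α+β = 1.54+7.87 = 9.41; μ = α/κ = 1.54/9.41 = 0.1637.

μ = 0.1637, κ = 9.41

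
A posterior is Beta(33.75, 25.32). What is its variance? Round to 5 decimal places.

0.00408

Var = αβ/[(α+β)²(α+β+1)] = (33.75×25.32)/(59.07²×60.07) = 854.5500/209600.142543 = 0.00408.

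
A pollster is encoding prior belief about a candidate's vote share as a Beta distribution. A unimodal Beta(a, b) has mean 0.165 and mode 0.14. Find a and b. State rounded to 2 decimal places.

Let s = a+b. Mean gives a = μs = 0.165s; mode gives (a−1)/(s−2) = 0.14.
Substituting: 0.165s − 1 = 0.14(s−2) = 0.14s − 0.28, so 0.025s = 0.72 and s = 28.8000.
Then a = 0.165×28.8000 = 4.75 and b = s−a = 24.05.

a = 4.75, b = 24.05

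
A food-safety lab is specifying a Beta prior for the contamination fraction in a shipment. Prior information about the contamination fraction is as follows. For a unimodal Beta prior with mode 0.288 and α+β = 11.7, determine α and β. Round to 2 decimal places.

α = 3.79, β = 7.91

Since the density peak of Beta(α,β) is at (α−1)/(α+β−2),
α = 1 + 0.288(11.7−2) = 3.79 and β = 11.7 − 3.79 = 7.91.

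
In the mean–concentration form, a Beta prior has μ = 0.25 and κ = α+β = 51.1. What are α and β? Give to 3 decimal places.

α = μκ = 0.25×51.1 = 12.775 and β = (1−μ)κ = 0.75×51.1 = 38.325.

α = 12.775, β = 38.325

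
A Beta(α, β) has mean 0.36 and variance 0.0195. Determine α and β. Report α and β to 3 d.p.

By moment matching, α+β = μ(1−μ)/σ² − 1 = (0.36·0.64)/0.0195 − 1 = 11.8154 − 1 = 10.8154.
Since α/(α+β) = μ, α = 0.36·10.8154 = 3.894 and β = 0.64·10.8154 = 6.922.

α = 3.894, β = 6.922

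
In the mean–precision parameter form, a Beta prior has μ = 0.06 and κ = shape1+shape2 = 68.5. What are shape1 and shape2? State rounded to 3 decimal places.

shape1 = 4.110, shape2 = 64.390

shape1 = μκ = 0.06×68.5 = 4.110 and shape2 = (1−μ)κ = 0.94×68.5 = 64.390.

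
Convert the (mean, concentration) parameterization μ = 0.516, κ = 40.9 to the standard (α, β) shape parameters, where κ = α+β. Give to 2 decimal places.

α = 21.10, β = 19.80

Split κ in proportion μ : (1−μ): α = 0.516·40.9 = 21.10, β = 40.9 − 21.10 = 19.80.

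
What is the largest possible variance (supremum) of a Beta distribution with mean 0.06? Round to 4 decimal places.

Var = μ(1−μ)/(α+β+1), which approaches μ(1−μ) as α+β → 0.
So the supremum is μ(1−μ) = 0.06×0.94 = 0.0564.

0.0564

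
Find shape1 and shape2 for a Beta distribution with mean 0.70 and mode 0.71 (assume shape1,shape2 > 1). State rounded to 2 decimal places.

With s = shape1+shape2: μ = shape1/s and mode = (shape1−1)/(s−2). Eliminating shape1 = μs,
μs − 1 = m(s−2) ⇒ s(μ−m) = 1−2m ⇒ s = -0.42/-0.01 = 42.0000.
So shape1 = μs = 29.40, shape2 = (1−μ)s = 12.60.

shape1 = 29.40, shape2 = 12.60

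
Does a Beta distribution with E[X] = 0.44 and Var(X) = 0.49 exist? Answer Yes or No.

No

The Beta variance bound is σ² < μ(1−μ).
Here μ(1−μ) = 0.44×0.56 = 0.2464, and 0.49 ≥ 0.2464.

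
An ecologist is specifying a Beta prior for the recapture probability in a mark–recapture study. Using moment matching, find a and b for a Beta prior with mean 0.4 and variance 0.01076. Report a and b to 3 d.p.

Write ν = a+b; then a = μν and Var = μ(1−μ)/(ν+1).
ν = μ(1−μ)/Var − 1 = 0.24/0.01076 − 1 = 21.3048.
a = 0.4·21.3048 = 8.522, b = 0.6·21.3048 = 12.783.

a = 8.522, b = 12.783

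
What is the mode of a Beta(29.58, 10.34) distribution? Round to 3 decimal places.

The density x^(α−1)(1−x)^(β−1) is maximised at (α−1)/(α+β−2) = 28.58/37.92 = 0.754.

0.754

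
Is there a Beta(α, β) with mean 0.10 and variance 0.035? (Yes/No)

The Beta variance bound is σ² < μ(1−μ).
Here μ(1−μ) = 0.10×0.90 = 0.0900, and 0.035 < 0.0900.

Yes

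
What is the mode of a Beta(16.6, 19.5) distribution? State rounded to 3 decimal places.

0.457

The density x^(α−1)(1−x)^(β−1) is maximised at (α−1)/(α+β−2) = 15.6/34.1 = 0.457.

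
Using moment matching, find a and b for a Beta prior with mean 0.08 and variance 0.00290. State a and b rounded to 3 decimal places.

a = 1.950, b = 22.429

By moment matching, a+b = μ(1−μ)/σ² − 1 = (0.08·0.92)/0.00290 − 1 = 25.3793 − 1 = 24.3793.
Since a/(a+b) = μ, a = 0.08·24.3793 = 1.950 and b = 0.92·24.3793 = 22.429.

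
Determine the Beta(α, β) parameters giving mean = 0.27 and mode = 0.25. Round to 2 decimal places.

With s = α+β: μ = α/s and mode = (α−1)/(s−2). Eliminating α = μs,
μs − 1 = m(s−2) ⇒ s(μ−m) = 1−2m ⇒ s = 0.50/0.02 = 25.0000.
So α = μs = 6.75, β = (1−μ)s = 18.25.

α = 6.75, β = 18.25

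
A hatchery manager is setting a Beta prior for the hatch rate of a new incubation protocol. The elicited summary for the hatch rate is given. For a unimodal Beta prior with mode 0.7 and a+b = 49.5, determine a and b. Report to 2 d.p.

For a,b>1 the mode is (a−1)/(a+b−2), so a = mode·(κ−2)+1 = 0.7×47.5+1 = 34.25.
And b = (1−mode)·(κ−2)+1 = 0.3×47.5+1 = 15.25.

a = 34.25, b = 15.25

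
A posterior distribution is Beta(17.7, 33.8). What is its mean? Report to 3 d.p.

0.344

The Beta mean is α/(α+β) = 17.7/(17.7+33.8) = 0.344.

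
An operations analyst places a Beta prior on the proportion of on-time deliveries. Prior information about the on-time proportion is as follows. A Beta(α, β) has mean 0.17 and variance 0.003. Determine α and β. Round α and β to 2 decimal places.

Let s = α+β. The Beta variance is μ(1−μ)/(s+1).
So s+1 = μ(1−μ)/σ² = (0.17×0.83)/0.003 = 0.1411/0.003 = 47.0333, giving s = 46.0333.
Then α = μs = 0.17×46.0333 = 7.83 and β = (1−μ)s = 0.83×46.0333 = 38.21.

α = 7.83, β = 38.21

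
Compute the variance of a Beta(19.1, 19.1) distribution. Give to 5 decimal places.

α+β = 38.2 and αβ = 364.81, so Var = αβ/[(α+β)²(α+β+1)] = 364.81/57202.208 = 0.00638.

0.00638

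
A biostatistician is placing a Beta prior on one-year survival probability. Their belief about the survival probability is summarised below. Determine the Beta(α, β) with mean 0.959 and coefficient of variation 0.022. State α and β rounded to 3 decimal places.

σ = CV·μ = 0.022×0.959 = 0.02110, so σ² = 0.000445.
s+1 = μ(1−μ)/σ² = 0.039319/0.000445 = 88.3324, so s = α+β = 87.3324.
α = μs = 83.752, β = (1−μ)s = 3.581.

α = 83.752, β = 3.581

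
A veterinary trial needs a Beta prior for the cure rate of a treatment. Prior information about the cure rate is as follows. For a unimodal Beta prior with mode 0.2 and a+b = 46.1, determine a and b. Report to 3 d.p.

Since the density peak of Beta(a,b) is at (a−1)/(a+b−2),
a = 1 + 0.2(46.1−2) = 9.820 and b = 46.1 − 9.820 = 36.280.

a = 9.820, b = 36.280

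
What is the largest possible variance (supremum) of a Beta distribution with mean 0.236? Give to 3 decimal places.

Var = μ(1−μ)/(α+β+1), which approaches μ(1−μ) as α+β → 0.
So the supremum is μ(1−μ) = 0.236×0.764 = 0.180.

0.180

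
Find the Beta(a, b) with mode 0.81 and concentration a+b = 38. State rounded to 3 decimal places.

a = 30.160, b = 7.840

Since the density peak of Beta(a,b) is at (a−1)/(a+b−2),
a = 1 + 0.81(38−2) = 30.160 and b = 38 − 30.160 = 7.840.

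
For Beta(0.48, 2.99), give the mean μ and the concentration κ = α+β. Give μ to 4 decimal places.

κ = α+β = 0.48+2.99 = 3.47; μ = α/κ = 0.48/3.47 = 0.1383.

μ = 0.1383, κ = 3.47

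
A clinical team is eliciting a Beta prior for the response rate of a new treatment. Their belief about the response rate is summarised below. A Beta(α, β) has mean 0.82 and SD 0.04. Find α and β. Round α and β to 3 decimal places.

α = 74.825, β = 16.425

Variance = 0.04² = 0.0016. The moment-matching identity α+β = μ(1−μ)/Var − 1 gives
α+β = 0.1476/0.0016 − 1 = 91.2500, so α = μ·91.2500 = 74.825 and β = (1−μ)·91.2500 = 16.425.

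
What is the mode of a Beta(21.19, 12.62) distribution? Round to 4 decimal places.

With α,β > 1, mode = (α−1)/(α+β−2) = 20.19/31.81 = 0.6347.

0.6347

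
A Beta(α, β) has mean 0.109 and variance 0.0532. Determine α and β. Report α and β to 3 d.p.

α = 0.090, β = 0.736

Let s = α+β. The Beta variance is μ(1−μ)/(s+1).
So s+1 = μ(1−μ)/σ² = (0.109×0.891)/0.0532 = 0.097119/0.0532 = 1.8255, giving s = 0.8255.
Then α = μs = 0.109×0.8255 = 0.090 and β = (1−μ)s = 0.891×0.8255 = 0.736.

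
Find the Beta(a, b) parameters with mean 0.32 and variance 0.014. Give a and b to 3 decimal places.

Write ν = a+b; then a = μν and Var = μ(1−μ)/(ν+1).
ν = μ(1−μ)/Var − 1 = 0.2176/0.014 − 1 = 14.5429.
a = 0.32·14.5429 = 4.654, b = 0.68·14.5429 = 9.889.

a = 4.654, b = 9.889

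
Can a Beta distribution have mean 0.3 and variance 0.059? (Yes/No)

A Beta with mean μ has variance μ(1−μ)/(α+β+1) < μ(1−μ).
Here μ(1−μ) = 0.3×0.7 = 0.21, and 0.059 < 0.21.

Yes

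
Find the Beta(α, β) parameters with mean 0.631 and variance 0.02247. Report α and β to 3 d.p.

By moment matching, α+β = μ(1−μ)/σ² − 1 = (0.631·0.369)/0.02247 − 1 = 10.3622 − 1 = 9.3622.
Since α/(α+β) = μ, α = 0.631·9.3622 = 5.908 and β = 0.369·9.3622 = 3.455.

α = 5.908, β = 3.455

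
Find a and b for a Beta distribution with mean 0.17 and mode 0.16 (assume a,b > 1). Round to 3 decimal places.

With s = a+b: μ = a/s and mode = (a−1)/(s−2). Eliminating a = μs,
μs − 1 = m(s−2) ⇒ s(μ−m) = 1−2m ⇒ s = 0.68/0.01 = 68.0000.
So a = μs = 11.560, b = (1−μ)s = 56.440.

a = 11.560, b = 56.440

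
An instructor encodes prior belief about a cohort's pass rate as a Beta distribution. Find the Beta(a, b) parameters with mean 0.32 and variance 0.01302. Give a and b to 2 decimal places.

By moment matching, a+b = μ(1−μ)/σ² − 1 = (0.32·0.68)/0.01302 − 1 = 16.7127 − 1 = 15.7127.
Since a/(a+b) = μ, a = 0.32·15.7127 = 5.03 and b = 0.68·15.7127 = 10.68.

a = 5.03, b = 10.68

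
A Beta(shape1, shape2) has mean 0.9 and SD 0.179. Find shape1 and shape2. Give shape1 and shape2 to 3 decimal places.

Variance = 0.179² = 0.032041. The moment-matching identity shape1+shape2 = μ(1−μ)/Var − 1 gives
shape1+shape2 = 0.09/0.032041 − 1 = 1.8089, so shape1 = μ·1.8089 = 1.628 and shape2 = (1−μ)·1.8089 = 0.181.

shape1 = 1.628, shape2 = 0.181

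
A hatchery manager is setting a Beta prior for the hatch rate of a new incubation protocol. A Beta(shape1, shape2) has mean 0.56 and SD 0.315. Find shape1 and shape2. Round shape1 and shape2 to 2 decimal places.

shape1 = 0.83, shape2 = 0.65

Variance = 0.315² = 0.099225. The moment-matching identity shape1+shape2 = μ(1−μ)/Var − 1 gives
shape1+shape2 = 0.2464/0.099225 − 1 = 1.4832, so shape1 = μ·1.4832 = 0.83 and shape2 = (1−μ)·1.4832 = 0.65.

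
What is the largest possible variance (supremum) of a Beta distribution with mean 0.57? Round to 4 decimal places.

0.2451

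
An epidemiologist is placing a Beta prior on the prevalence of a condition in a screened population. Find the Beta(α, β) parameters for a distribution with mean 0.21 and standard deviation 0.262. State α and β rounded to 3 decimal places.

α = 0.298, β = 1.119

σ² = 0.262² = 0.068644.
With s = α+β, Var = μ(1−μ)/(s+1), so s+1 = (0.21×0.79)/0.068644 = 2.4168 and s = 1.4168.
α = μs = 0.298, β = (1−μ)s = 1.119.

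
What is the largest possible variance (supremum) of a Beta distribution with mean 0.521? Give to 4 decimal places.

0.2496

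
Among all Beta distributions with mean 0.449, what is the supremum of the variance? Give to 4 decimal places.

0.2474

Var = μ(1−μ)/(α+β+1), which approaches μ(1−μ) as α+β → 0.
So the supremum is μ(1−μ) = 0.449×0.551 = 0.2474.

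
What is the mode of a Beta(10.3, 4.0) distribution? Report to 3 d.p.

0.756

The density x^(α−1)(1−x)^(β−1) is maximised at (α−1)/(α+β−2) = 9.3/12.3 = 0.756.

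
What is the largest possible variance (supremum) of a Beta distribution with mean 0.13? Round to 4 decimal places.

0.1131

For fixed mean μ the Beta variance is μ(1−μ)/(α+β+1), increasing as α+β decreases.
Its least upper bound (not attained) is μ(1−μ) = 0.13·0.87 = 0.1131.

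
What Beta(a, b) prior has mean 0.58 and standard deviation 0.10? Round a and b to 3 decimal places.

σ² = 0.10² = 0.0100.
With s = a+b, Var = μ(1−μ)/(s+1), so s+1 = (0.58×0.42)/0.0100 = 24.3600 and s = 23.3600.
a = μs = 13.549, b = (1−μ)s = 9.811.

a = 13.549, b = 9.811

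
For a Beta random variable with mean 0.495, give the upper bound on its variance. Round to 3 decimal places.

For fixed mean μ the Beta variance is μ(1−μ)/(α+β+1), increasing as α+β decreases.
Its least upper bound (not attained) is μ(1−μ) = 0.495·0.505 = 0.250.

0.250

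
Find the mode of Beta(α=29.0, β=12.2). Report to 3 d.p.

0.714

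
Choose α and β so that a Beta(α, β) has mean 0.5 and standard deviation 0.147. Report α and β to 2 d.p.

α = 5.28, β = 5.28

σ² = 0.147² = 0.021609.
With s = α+β, Var = μ(1−μ)/(s+1), so s+1 = (0.5×0.5)/0.021609 = 11.5693 and s = 10.5693.
α = μs = 5.28, β = (1−μ)s = 5.28.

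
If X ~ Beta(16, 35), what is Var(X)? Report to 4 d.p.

0.0041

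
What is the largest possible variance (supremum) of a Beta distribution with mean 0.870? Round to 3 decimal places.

For fixed mean μ the Beta variance is μ(1−μ)/(α+β+1), increasing as α+β decreases.
Its least upper bound (not attained) is μ(1−μ) = 0.870·0.130 = 0.113.

0.113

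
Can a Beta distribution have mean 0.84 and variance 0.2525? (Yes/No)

No

For any Beta, Var(X) < E[X]·(1−E[X]).
Here μ(1−μ) = 0.84×0.16 = 0.1344, and 0.2525 ≥ 0.1344.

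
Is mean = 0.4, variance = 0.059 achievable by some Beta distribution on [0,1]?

For any Beta, Var(X) < E[X]·(1−E[X]).
Here μ(1−μ) = 0.4×0.6 = 0.24, and 0.059 < 0.24.

Yes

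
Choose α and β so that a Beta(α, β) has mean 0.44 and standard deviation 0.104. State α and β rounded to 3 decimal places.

Variance = 0.104² = 0.010816. The moment-matching identity α+β = μ(1−μ)/Var − 1 gives
α+β = 0.2464/0.010816 − 1 = 21.7811, so α = μ·21.7811 = 9.584 and β = (1−μ)·21.7811 = 12.197.

α = 9.584, β = 12.197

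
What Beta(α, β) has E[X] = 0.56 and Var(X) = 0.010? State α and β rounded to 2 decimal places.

α = 13.24, β = 10.40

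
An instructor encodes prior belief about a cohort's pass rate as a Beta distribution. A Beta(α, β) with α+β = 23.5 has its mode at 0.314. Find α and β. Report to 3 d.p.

For α,β>1 the mode is (α−1)/(α+β−2), so α = mode·(κ−2)+1 = 0.314×21.5+1 = 7.751.
And β = (1−mode)·(κ−2)+1 = 0.686×21.5+1 = 15.749.

α = 7.751, β = 15.749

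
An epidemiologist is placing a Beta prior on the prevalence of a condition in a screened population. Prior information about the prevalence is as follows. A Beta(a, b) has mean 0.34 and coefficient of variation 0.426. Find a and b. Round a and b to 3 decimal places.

a = 3.297, b = 6.400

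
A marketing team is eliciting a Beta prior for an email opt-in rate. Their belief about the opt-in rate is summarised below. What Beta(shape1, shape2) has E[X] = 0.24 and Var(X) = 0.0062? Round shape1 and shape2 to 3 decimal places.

Write ν = shape1+shape2; then shape1 = μν and Var = μ(1−μ)/(ν+1).
ν = μ(1−μ)/Var − 1 = 0.1824/0.0062 − 1 = 28.4194.
shape1 = 0.24·28.4194 = 6.821, shape2 = 0.76·28.4194 = 21.599.

shape1 = 6.821, shape2 = 21.599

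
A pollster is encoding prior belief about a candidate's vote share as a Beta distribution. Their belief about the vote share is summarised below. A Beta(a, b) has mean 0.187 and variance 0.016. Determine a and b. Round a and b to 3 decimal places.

a = 1.590, b = 6.912

Write ν = a+b; then a = μν and Var = μ(1−μ)/(ν+1).
ν = μ(1−μ)/Var − 1 = 0.152031/0.016 − 1 = 8.5019.
a = 0.187·8.5019 = 1.590, b = 0.813·8.5019 = 6.912.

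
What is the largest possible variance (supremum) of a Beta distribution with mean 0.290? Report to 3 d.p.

For fixed mean μ the Beta variance is μ(1−μ)/(α+β+1), increasing as α+β decreases.
Its least upper bound (not attained) is μ(1−μ) = 0.290·0.710 = 0.206.

0.206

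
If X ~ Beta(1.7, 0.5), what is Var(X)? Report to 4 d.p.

0.0549

α+β = 2.2 and αβ = 0.85, so Var = αβ/[(α+β)²(α+β+1)] = 0.85/15.488 = 0.0549.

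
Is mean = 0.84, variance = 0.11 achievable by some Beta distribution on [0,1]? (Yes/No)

A Beta with mean μ has variance μ(1−μ)/(α+β+1) < μ(1−μ).
Here μ(1−μ) = 0.84×0.16 = 0.1344, and 0.11 < 0.1344.

Yes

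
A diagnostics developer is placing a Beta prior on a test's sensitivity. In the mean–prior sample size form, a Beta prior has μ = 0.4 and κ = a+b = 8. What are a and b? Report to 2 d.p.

a = 3.20, b = 4.80

Split κ in proportion μ : (1−μ): a = 0.4·8 = 3.20, b = 8 − 3.20 = 4.80.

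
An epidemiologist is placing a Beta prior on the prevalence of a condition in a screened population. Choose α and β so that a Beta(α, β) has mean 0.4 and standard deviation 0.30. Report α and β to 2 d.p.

α = 0.67, β = 1.00

Variance = 0.30² = 0.0900. The moment-matching identity α+β = μ(1−μ)/Var − 1 gives
α+β = 0.24/0.0900 − 1 = 1.6667, so α = μ·1.6667 = 0.67 and β = (1−μ)·1.6667 = 1.00.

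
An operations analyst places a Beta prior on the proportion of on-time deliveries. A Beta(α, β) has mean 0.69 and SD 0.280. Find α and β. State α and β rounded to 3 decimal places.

α = 1.193, β = 0.536

Variance = 0.280² = 0.078400. The moment-matching identity α+β = μ(1−μ)/Var − 1 gives
α+β = 0.2139/0.078400 − 1 = 1.7283, so α = μ·1.7283 = 1.193 and β = (1−μ)·1.7283 = 0.536.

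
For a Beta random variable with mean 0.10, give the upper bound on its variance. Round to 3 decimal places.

0.090

Var = μ(1−μ)/(α+β+1), which approaches μ(1−μ) as α+β → 0.
So the supremum is μ(1−μ) = 0.10×0.90 = 0.090.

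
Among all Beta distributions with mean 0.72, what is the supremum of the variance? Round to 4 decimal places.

Var = μ(1−μ)/(α+β+1), which approaches μ(1−μ) as α+β → 0.
So the supremum is μ(1−μ) = 0.72×0.28 = 0.2016.

0.2016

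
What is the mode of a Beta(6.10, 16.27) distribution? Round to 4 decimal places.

0.2504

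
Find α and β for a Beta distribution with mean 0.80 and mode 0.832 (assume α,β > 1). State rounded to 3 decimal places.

α = 16.600, β = 4.150

With s = α+β: μ = α/s and mode = (α−1)/(s−2). Eliminating α = μs,
μs − 1 = m(s−2) ⇒ s(μ−m) = 1−2m ⇒ s = -0.664/-0.032 = 20.7500.
So α = μs = 16.600, β = (1−μ)s = 4.150.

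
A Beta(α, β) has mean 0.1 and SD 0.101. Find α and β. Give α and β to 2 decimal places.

α = 0.78, β = 7.04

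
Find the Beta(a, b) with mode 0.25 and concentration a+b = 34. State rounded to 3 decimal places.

Since the density peak of Beta(a,b) is at (a−1)/(a+b−2),
a = 1 + 0.25(34−2) = 9.000 and b = 34 − 9.000 = 25.000.

a = 9.000, b = 25.000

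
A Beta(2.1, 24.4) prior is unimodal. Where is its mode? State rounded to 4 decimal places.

0.0449

With α,β > 1, mode = (α−1)/(α+β−2) = 1.1/24.5 = 0.0449.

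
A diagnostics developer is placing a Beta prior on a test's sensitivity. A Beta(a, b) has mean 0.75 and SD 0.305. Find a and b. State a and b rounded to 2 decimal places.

First σ² = 0.093025. Setting a = μn, b = (1−μ)n with n = a+b,
μ(1−μ)/(n+1) = 0.093025 ⇒ n+1 = 0.1875/0.093025 = 2.0156 ⇒ n = 1.0156.
Hence a = 0.75×1.0156 = 0.76, b = 0.25×1.0156 = 0.25.

a = 0.76, b = 0.25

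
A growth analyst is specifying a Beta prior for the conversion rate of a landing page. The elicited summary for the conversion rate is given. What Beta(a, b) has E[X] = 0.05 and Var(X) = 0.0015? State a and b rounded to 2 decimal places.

Let s = a+b. The Beta variance is μ(1−μ)/(s+1).
So s+1 = μ(1−μ)/σ² = (0.05×0.95)/0.0015 = 0.0475/0.0015 = 31.6667, giving s = 30.6667.
Then a = μs = 0.05×30.6667 = 1.53 and b = (1−μ)s = 0.95×30.6667 = 29.13.

a = 1.53, b = 29.13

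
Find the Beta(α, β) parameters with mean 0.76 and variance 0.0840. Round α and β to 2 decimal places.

By moment matching, α+β = μ(1−μ)/σ² − 1 = (0.76·0.24)/0.0840 − 1 = 2.1714 − 1 = 1.1714.
Since α/(α+β) = μ, α = 0.76·1.1714 = 0.89 and β = 0.24·1.1714 = 0.28.

α = 0.89, β = 0.28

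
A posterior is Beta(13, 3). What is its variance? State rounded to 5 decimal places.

0.00896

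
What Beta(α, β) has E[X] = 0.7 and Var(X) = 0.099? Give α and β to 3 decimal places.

By moment matching, α+β = μ(1−μ)/σ² − 1 = (0.7·0.3)/0.099 − 1 = 2.1212 − 1 = 1.1212.
Since α/(α+β) = μ, α = 0.7·1.1212 = 0.785 and β = 0.3·1.1212 = 0.336.

α = 0.785, β = 0.336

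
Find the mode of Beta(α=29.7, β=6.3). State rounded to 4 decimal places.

0.8441

With α,β > 1, mode = (α−1)/(α+β−2) = 28.7/34.0 = 0.8441.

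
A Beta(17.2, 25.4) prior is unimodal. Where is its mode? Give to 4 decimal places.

The density x^(α−1)(1−x)^(β−1) is maximised at (α−1)/(α+β−2) = 16.2/40.6 = 0.3990.

0.3990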